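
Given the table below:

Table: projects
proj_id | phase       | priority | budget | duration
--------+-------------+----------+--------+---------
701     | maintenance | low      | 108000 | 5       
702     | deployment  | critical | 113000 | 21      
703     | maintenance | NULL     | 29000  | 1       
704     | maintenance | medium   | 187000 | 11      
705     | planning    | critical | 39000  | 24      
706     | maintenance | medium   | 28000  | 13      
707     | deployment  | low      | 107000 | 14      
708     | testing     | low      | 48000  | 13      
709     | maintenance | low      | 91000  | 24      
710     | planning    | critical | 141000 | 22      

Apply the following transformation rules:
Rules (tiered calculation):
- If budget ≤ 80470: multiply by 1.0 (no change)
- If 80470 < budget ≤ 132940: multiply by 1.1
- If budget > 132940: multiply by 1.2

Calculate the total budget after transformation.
998500.0

Step 1: Tier 1 (budget ≤ 80470): 4 records, sum = 144000 × 1.0 = 144000.0
Step 2: Tier 2 (80470 < budget ≤ 132940): 4 records, sum = 419000 × 1.1 = 460900.0
Step 3: Tier 3 (budget > 132940): 2 records, sum = 328000 × 1.2 = 393600.0
Step 4: Final sum = 144000.0 + 460900.0 + 393600.0 = 998500.0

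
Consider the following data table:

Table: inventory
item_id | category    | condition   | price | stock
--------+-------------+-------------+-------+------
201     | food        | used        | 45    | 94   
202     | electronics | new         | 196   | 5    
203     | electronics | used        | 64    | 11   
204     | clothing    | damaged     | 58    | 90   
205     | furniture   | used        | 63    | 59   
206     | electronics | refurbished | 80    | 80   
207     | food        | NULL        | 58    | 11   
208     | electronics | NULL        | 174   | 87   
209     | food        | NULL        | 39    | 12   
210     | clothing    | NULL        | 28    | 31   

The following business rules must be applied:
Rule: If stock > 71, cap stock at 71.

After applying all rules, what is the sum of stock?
413

Step 1: 4 records have stock > 71
Step 2: These records originally summed to 351
Step 3: After capping: 4 × 71 = 284
Step 4: Unaffected records sum: 129
Step 5: Final sum = 284 + 129 = 413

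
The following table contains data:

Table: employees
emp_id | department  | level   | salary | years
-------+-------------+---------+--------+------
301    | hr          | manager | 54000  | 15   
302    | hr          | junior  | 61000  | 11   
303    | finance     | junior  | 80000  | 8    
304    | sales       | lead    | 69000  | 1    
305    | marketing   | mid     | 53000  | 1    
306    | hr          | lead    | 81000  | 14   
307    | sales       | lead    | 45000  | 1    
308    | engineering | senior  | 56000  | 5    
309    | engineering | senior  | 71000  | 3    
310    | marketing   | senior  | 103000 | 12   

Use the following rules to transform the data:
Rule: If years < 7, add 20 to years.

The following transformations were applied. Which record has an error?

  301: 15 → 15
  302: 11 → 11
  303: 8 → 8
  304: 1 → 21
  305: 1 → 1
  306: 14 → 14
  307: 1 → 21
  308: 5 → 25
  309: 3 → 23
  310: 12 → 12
Record 305 has an error. The correct transformed value should be 21, not 1.

Step 1: Check each record against the rule
Step 2: Record 305 has years = 1
Step 3: Since 1 < 7, the bonus should have been applied
Step 4: Correct value = 21, but claimed value = 1
Conclusion: Record 305 has the error.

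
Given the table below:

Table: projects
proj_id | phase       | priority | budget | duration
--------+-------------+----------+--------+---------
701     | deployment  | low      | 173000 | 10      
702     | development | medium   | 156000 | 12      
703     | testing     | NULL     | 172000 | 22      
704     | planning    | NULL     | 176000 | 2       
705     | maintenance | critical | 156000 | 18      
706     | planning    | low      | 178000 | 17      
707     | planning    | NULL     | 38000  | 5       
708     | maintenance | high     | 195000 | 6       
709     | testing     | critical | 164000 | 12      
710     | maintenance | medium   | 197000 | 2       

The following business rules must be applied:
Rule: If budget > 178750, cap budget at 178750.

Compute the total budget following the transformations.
1570500

Step 1: 2 records have budget > 178750
Step 2: These records originally summed to 392000
Step 3: After capping: 2 × 178750 = 357500
Step 4: Unaffected records sum: 1213000
Step 5: Final sum = 357500 + 1213000 = 1570500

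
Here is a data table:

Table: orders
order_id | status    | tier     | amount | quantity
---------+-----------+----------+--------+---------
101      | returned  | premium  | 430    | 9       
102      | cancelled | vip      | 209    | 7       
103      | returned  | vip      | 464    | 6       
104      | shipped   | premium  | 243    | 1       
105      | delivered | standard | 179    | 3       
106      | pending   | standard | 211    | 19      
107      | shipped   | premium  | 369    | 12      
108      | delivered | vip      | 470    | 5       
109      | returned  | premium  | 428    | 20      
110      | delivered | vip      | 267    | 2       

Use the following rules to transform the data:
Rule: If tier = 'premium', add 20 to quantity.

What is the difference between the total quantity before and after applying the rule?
80

Step 1: Original sum of quantity = 84
Step 2: 4 records have tier = 'premium'
Step 3: Each affected record changes by 20
Step 4: Total change = 4 × 20 = 80
Step 5: New sum = 84 + 80 = 164
Step 6: Difference = |164 - 84| = 80
        (Sum increased by 80)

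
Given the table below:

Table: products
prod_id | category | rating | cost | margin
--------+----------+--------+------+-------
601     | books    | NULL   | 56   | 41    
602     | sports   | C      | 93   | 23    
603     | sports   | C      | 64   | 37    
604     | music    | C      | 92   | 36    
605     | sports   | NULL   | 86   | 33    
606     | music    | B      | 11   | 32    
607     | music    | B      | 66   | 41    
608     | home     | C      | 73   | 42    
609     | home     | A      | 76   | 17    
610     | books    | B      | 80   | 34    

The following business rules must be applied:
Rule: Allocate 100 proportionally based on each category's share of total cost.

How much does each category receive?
books: 19.51, home: 21.38, music: 24.25, sports: 34.86

Step 1: Calculate total cost = 697
Step 2: Calculate each category's proportion:
  books: 136/697 = 19.51% → 19.51
  home: 149/697 = 21.38% → 21.38
  music: 169/697 = 24.25% → 24.25
  sports: 243/697 = 34.86% → 34.86
Step 3: Verify: sum of allocations ≈ 100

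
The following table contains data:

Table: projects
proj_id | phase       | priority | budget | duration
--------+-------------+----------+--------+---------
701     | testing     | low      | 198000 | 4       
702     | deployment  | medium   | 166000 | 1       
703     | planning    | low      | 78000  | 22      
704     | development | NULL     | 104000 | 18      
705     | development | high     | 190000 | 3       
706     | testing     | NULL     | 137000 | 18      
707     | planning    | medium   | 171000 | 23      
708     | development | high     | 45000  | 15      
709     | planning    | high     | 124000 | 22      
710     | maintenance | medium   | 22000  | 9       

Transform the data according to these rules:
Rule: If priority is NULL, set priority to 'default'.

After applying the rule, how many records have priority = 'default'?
2

Step 1: Count records where priority IS NULL
Step 2: Found 2 records with NULL priority
Step 3: These records will have priority set to 'default'
Step 4: Records already having priority = 'default': 0
Step 5: Answer: 2 + 0 = 2 records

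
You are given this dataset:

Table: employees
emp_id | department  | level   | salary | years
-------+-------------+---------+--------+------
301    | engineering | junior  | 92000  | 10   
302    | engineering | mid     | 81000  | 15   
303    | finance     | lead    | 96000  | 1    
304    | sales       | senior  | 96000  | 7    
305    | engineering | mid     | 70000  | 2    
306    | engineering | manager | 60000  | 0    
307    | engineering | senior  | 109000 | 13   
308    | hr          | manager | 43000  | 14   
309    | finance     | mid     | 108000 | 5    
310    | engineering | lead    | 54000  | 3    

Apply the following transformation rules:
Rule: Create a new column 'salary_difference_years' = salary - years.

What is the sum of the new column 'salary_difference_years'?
808930

Step 1: For each record, compute salary - years
Example calculations:
  92000 - 10 = 91990
  81000 - 15 = 80985
  96000 - 1 = 95999
  ...
Step 2: Sum all derived values
Step 3: Total = 808930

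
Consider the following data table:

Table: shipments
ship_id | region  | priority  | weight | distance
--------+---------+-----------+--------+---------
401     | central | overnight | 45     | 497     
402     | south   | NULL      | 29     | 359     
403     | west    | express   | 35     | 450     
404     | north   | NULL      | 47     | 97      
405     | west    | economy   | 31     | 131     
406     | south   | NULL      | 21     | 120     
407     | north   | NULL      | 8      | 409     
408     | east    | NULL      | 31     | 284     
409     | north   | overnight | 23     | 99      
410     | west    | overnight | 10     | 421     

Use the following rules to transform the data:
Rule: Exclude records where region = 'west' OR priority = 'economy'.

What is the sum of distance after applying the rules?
1865

Step 1: Find records where region = 'west' OR priority = 'economy'
Step 2: 3 records match, summing to 1002
Step 3: Original sum: 2867
Step 4: Remaining sum = 2867 - 1002 = 1865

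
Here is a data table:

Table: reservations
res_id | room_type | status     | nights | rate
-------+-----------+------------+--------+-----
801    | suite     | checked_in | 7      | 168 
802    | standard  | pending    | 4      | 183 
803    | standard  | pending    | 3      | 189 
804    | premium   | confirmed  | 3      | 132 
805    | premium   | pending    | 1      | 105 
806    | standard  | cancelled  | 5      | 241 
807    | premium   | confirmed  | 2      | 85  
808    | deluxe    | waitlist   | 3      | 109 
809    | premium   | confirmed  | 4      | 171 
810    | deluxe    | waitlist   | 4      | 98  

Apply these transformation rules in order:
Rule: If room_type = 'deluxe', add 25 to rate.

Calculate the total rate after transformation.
1531

Step 1: Count records where room_type = 'deluxe': 2
Step 2: Total bonus added: 2 × 25 = 50
Step 3: Original sum of rate: 1481
Step 4: Final sum = 1481 + 50 = 1531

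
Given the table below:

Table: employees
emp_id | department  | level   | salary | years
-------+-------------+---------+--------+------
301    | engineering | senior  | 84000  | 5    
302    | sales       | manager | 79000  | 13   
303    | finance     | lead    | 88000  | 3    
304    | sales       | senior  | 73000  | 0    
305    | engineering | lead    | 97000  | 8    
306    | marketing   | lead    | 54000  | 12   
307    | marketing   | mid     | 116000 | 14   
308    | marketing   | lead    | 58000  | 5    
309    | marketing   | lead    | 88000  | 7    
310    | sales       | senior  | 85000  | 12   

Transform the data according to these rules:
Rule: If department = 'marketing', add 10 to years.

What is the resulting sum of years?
119

Step 1: Count records where department = 'marketing': 4
Step 2: Total bonus added: 4 × 10 = 40
Step 3: Original sum of years: 79
Step 4: Final sum = 79 + 40 = 119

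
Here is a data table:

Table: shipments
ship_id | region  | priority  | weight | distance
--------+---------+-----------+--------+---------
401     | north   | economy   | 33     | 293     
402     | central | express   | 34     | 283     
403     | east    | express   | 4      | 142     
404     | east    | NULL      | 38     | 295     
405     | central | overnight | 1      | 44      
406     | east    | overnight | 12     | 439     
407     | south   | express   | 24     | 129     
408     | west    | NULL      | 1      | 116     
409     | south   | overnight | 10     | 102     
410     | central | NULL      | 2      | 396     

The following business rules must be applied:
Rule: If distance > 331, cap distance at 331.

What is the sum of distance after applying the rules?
2066

Step 1: 2 records have distance > 331
Step 2: These records originally summed to 835
Step 3: After capping: 2 × 331 = 662
Step 4: Unaffected records sum: 1404
Step 5: Final sum = 662 + 1404 = 2066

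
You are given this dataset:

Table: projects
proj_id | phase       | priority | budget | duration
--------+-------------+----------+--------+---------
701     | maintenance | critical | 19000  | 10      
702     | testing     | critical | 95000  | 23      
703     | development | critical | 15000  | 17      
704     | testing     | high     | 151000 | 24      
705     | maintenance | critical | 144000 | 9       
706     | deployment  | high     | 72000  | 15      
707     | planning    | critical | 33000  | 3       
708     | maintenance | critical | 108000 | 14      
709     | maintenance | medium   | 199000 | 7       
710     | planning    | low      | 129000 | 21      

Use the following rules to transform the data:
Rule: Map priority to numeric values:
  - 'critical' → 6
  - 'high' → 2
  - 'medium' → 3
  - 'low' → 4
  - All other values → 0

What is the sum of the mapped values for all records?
47

Step 1: Apply mapping to each record
Step 2: Count by status:
  'critical': 6 records × 6 = 36
  'high': 2 records × 2 = 4
  'medium': 1 records × 3 = 3
  'low': 1 records × 4 = 4
Step 3: Sum all mapped values = 47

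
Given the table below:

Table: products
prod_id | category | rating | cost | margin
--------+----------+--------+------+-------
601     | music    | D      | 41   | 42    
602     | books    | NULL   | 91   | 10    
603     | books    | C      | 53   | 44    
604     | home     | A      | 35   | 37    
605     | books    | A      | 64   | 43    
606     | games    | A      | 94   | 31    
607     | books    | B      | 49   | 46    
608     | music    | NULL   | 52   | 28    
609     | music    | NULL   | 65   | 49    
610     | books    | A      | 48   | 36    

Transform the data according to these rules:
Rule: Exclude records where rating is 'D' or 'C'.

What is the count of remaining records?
8

Step 1: Count records to exclude
  - 1 (D) + 1 (C) = 2 records
Step 2: Total records: 10
Step 3: Remaining = 10 - 2 = 8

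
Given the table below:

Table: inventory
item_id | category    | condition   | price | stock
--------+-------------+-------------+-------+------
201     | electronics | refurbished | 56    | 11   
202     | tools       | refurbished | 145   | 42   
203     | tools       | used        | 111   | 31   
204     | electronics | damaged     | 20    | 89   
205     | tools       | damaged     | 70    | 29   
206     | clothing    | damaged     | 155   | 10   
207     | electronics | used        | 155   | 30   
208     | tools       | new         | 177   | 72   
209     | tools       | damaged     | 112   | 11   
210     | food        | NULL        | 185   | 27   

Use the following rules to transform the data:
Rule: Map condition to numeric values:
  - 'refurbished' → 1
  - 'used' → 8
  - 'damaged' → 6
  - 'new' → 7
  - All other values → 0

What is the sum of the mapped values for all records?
49

Step 1: Apply mapping to each record
Step 2: Count by status:
  'refurbished': 2 records × 1 = 2
  'used': 2 records × 8 = 16
  'damaged': 4 records × 6 = 24
  'new': 1 records × 7 = 7
Step 3: Sum all mapped values = 49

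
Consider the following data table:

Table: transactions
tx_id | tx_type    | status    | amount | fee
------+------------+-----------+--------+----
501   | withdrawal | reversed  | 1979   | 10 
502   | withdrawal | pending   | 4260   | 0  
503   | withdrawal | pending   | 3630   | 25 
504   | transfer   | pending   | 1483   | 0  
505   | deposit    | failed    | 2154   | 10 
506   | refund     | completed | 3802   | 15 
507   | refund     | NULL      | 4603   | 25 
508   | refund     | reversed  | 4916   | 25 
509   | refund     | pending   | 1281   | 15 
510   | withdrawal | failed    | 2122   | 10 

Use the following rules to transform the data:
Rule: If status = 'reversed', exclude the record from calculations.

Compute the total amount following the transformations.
23335

Step 1: Identify records where status = 'reversed'
Step 2: The excluded records sum to 6895
Step 3: Original total amount = 30230
Step 4: Remaining total = 30230 - 6895 = 23335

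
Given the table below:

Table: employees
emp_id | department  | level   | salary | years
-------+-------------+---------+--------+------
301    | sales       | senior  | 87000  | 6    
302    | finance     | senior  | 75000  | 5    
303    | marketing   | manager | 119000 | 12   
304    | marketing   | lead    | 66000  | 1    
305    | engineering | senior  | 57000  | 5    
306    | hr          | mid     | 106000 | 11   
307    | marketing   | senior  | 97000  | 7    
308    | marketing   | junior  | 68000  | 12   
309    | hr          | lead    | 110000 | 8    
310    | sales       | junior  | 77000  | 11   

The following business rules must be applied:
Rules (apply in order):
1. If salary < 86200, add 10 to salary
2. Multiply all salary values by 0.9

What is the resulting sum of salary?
775845.0

Step 1: Apply Rule 1 - Add 10 to records with salary < 86200
  - 5 records affected: 343000 + (5 × 10) = 343050
  - Unaffected records: 519000
  - Sum after Rule 1: 862050
Step 2: Apply Rule 2 - Multiply all by 0.9
  - 862050 × 0.9 = 775845.0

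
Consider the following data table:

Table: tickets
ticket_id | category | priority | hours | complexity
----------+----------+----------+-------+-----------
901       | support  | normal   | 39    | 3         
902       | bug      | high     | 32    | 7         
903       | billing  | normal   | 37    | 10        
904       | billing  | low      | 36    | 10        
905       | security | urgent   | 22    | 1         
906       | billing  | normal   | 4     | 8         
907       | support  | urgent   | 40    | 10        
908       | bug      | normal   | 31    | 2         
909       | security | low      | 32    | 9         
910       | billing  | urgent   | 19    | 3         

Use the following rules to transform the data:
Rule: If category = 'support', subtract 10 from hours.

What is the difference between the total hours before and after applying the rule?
20

Step 1: Original sum of hours = 292
Step 2: 2 records have category = 'support'
Step 3: Each affected record changes by -10
Step 4: Total change = 2 × -10 = -20
Step 5: New sum = 292 + -20 = 272
Step 6: Difference = |272 - 292| = 20
        (Sum decreased by 20)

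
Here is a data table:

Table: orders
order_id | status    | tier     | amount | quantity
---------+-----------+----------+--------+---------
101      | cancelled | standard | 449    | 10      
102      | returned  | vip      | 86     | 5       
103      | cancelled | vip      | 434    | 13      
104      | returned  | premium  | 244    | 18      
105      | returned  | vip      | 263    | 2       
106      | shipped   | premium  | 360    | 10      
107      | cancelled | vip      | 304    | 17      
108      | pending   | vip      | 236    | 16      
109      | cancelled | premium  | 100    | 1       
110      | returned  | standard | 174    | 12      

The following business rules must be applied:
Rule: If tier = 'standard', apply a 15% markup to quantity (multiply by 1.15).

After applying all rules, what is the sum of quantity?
107.3

Step 1: Records with tier = 'standard' have total quantity = 22
Step 2: Apply multiplier: 22 × 1.15 = 25.3
Step 3: Other records total: 82
Step 4: Final sum = 25.3 + 82 = 107.3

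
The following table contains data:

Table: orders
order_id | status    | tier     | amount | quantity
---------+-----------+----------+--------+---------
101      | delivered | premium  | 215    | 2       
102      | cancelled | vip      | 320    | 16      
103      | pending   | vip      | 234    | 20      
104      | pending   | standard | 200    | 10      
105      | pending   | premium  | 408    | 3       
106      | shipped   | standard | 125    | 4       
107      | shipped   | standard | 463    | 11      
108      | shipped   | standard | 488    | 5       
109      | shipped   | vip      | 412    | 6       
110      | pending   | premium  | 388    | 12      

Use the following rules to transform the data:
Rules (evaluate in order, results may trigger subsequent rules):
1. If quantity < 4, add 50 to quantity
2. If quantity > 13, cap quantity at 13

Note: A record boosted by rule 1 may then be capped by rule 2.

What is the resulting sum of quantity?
100

Step 1: Apply rule 1 to records with quantity < 4
  - 2 records get bonus of 50
  - Of these, 2 records then exceed 13 and get capped
Step 2: Apply rule 2 to records with quantity > 13
  - 2 records (original) are capped
Step 3: Calculate final sum = 100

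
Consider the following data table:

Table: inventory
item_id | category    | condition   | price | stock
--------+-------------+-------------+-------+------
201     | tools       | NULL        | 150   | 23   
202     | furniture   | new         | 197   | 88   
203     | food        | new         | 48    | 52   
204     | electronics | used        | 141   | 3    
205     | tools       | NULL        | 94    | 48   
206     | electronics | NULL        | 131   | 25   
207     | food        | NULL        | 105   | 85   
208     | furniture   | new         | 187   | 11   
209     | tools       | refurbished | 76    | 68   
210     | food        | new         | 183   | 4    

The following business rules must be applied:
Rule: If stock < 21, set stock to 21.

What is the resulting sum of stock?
452

Step 1: 3 records have stock < 21
Step 2: These records originally summed to 18
Step 3: After setting to minimum: 3 × 21 = 63
Step 4: Unaffected records sum: 389
Step 5: Final sum = 63 + 389 = 452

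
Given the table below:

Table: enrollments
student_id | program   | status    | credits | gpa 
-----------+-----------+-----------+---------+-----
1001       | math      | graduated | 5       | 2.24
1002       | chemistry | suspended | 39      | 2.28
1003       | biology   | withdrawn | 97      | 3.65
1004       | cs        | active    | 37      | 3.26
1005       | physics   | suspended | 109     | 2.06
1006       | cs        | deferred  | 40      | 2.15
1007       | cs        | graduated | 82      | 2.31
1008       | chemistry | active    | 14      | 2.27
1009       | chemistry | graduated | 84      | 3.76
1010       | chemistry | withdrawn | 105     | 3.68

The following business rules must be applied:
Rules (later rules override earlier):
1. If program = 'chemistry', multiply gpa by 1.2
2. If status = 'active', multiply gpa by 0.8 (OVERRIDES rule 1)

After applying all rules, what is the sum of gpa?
28.5

Step 1: Rule 2 takes priority for records with status = 'active'
  - 2 records: 5.53 × 0.8 = 4.42
Step 2: Rule 1 applies to remaining records with program = 'chemistry'
  - 3 records: 9.72 × 1.2 = 11.66
Step 3: Other records unchanged: 12.41
Step 4: Final sum = 4.42 + 11.66 + 12.41 = 28.5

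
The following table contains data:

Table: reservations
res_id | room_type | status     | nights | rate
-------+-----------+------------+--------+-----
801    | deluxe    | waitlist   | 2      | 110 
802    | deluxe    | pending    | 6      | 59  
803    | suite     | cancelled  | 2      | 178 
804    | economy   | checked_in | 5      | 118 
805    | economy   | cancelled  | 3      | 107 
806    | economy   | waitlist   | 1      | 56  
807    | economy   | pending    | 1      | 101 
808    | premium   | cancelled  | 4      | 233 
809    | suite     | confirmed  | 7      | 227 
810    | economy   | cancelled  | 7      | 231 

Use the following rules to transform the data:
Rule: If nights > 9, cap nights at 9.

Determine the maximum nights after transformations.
7

Step 1: Original maximum nights = 7
Step 2: Check cap of 9 against maximum
Step 3: No records exceed the cap (max 7 <= cap 9), so no capping applies
Step 4: Maximum after transformation = 7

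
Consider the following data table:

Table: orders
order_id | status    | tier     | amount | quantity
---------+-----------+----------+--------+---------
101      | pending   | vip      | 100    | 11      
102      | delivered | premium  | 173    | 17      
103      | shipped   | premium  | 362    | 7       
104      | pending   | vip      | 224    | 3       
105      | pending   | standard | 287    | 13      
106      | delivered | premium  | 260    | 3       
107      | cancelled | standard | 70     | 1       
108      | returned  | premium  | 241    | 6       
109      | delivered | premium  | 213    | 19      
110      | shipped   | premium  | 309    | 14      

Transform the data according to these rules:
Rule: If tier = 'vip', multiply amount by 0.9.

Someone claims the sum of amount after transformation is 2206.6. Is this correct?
Yes, the result is correct.

Step 1: Calculate the correct sum after transformation
Step 2: Apply multiplier 0.9 to records where tier = 'vip'
Step 3: Correct result = 2206.6
Step 4: Claimed result = 2206.6
Step 5: 2206.6 = 2206.6 ✓
Conclusion: The claimed result is correct.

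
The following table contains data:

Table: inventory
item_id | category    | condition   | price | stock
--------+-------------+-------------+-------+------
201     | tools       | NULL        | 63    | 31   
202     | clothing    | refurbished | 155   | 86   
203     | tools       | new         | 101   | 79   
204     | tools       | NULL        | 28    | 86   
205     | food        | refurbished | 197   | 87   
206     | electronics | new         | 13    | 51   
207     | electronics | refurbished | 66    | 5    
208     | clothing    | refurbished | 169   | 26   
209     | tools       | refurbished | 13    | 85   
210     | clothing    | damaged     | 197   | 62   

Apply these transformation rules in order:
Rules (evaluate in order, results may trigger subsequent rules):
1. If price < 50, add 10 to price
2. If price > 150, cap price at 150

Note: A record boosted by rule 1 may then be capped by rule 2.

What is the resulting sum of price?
914

Step 1: Apply rule 1 to records with price < 50
  - 3 records get bonus of 10
  - Of these, 0 records then exceed 150 and get capped
Step 2: Apply rule 2 to records with price > 150
  - 4 records (original) are capped
Step 3: Calculate final sum = 914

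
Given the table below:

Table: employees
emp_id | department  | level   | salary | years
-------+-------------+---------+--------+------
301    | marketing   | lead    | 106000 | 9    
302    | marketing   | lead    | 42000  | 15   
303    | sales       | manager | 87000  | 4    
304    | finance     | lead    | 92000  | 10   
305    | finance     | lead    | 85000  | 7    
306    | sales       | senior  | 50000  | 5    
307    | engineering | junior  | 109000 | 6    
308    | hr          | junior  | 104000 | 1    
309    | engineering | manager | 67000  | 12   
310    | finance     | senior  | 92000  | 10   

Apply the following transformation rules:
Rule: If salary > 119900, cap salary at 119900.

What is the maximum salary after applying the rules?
109000

Step 1: Original maximum salary = 109000
Step 2: Check cap of 119900 against maximum
Step 3: No records exceed the cap (max 109000 <= cap 119900), so no capping applies
Step 4: Maximum after transformation = 109000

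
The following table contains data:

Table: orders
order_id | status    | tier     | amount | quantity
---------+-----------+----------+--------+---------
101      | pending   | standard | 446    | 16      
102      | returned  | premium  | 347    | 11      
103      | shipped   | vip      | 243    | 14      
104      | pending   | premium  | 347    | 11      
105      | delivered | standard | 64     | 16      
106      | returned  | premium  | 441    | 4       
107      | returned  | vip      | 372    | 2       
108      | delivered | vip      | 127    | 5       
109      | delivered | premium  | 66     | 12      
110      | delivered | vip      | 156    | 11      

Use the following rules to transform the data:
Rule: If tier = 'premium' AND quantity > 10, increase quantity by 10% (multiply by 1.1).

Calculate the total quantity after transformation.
105.4

Step 1: Find records where tier = 'premium' AND quantity > 10
Step 2: 3 records match, summing to 34
Step 3: After multiplier: 34 × 1.1 = 37.4
Step 4: Unaffected records sum: 68
Step 5: Final sum = 37.4 + 68 = 105.4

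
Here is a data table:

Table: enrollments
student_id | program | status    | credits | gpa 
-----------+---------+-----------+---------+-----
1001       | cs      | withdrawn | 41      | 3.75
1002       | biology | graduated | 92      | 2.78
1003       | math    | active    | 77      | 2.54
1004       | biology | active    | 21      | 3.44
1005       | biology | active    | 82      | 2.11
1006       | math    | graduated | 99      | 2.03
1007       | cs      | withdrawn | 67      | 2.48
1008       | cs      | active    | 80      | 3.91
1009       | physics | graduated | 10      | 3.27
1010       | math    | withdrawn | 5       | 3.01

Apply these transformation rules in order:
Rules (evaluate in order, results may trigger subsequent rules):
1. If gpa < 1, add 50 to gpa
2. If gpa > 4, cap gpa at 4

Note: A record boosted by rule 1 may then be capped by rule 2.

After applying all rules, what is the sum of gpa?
29.32

Step 1: Apply rule 1 to records with gpa < 1
  - 0 records get bonus of 50
  - Of these, 0 records then exceed 4 and get capped
Step 2: Apply rule 2 to records with gpa > 4
  - 0 records (original) are capped
Step 3: Calculate final sum = 29.32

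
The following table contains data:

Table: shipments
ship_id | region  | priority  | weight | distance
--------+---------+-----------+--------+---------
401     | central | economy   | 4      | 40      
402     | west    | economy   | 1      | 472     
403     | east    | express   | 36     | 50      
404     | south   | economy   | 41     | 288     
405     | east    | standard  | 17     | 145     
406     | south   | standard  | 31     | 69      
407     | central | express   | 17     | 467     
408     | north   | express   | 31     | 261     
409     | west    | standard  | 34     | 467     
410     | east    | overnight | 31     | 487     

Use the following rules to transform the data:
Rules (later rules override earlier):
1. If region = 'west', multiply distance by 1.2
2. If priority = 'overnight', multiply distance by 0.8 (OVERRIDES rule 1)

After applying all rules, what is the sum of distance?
2836.4

Step 1: Rule 2 takes priority for records with priority = 'overnight'
  - 1 records: 487 × 0.8 = 389.6
Step 2: Rule 1 applies to remaining records with region = 'west'
  - 2 records: 939 × 1.2 = 1126.8
Step 3: Other records unchanged: 1320
Step 4: Final sum = 389.6 + 1126.8 + 1320 = 2836.4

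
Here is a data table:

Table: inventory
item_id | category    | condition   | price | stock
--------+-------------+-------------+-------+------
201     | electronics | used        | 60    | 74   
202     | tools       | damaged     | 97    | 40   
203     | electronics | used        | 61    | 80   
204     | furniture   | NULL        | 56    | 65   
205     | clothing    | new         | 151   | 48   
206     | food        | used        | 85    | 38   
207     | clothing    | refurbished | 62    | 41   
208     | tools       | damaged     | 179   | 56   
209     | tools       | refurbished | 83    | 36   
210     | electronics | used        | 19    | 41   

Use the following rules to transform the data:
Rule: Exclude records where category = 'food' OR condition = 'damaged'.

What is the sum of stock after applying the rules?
385

Step 1: Find records where category = 'food' OR condition = 'damaged'
Step 2: 3 records match, summing to 134
Step 3: Original sum: 519
Step 4: Remaining sum = 519 - 134 = 385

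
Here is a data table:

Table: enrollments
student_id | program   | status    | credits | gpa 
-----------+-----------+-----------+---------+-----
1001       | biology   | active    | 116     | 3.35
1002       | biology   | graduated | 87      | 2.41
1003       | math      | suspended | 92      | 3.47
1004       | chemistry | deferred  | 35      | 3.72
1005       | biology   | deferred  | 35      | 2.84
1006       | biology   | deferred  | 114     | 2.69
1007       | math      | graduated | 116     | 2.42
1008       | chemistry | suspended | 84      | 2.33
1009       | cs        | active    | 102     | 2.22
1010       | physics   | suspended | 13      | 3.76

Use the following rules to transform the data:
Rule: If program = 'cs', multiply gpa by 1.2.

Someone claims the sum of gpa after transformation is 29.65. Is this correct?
Yes, the result is correct.

Step 1: Calculate the correct sum after transformation
Step 2: Apply multiplier 1.2 to records where program = 'cs'
Step 3: Correct result = 29.65
Step 4: Claimed result = 29.65
Step 5: 29.65 = 29.65 ✓
Conclusion: The claimed result is correct.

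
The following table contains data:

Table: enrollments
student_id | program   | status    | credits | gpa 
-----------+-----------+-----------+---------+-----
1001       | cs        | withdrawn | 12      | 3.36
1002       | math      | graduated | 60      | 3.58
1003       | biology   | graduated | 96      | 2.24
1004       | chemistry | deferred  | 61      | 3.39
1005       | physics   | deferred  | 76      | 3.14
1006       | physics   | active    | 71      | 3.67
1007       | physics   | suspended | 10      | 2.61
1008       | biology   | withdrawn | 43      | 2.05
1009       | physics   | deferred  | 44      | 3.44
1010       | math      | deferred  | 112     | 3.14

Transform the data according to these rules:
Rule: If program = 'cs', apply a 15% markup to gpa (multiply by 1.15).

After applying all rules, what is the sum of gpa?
31.12

Step 1: Records with program = 'cs' have total gpa = 3.36
Step 2: Apply multiplier: 3.36 × 1.15 = 3.86
Step 3: Other records total: 27.26
Step 4: Final sum = 3.86 + 27.26 = 31.12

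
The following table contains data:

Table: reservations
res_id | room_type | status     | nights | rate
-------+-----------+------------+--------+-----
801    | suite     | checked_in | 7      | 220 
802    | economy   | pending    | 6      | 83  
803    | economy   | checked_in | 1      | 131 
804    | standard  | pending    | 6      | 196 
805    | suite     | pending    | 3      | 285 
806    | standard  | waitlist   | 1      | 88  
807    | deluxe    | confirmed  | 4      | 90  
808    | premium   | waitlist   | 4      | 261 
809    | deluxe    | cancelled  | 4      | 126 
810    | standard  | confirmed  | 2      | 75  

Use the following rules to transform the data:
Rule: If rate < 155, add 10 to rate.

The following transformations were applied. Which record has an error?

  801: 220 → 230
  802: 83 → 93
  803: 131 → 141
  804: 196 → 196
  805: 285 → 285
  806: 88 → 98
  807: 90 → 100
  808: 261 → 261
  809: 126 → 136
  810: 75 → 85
Record 801 has an error. The correct transformed value should be 220, not 230.

Step 1: Check each record against the rule
Step 2: Record 801 has rate = 220
Step 3: Since 220 >= 155, the bonus should not have been applied
Step 4: Correct value = 220, but claimed value = 230
Conclusion: Record 801 has the error.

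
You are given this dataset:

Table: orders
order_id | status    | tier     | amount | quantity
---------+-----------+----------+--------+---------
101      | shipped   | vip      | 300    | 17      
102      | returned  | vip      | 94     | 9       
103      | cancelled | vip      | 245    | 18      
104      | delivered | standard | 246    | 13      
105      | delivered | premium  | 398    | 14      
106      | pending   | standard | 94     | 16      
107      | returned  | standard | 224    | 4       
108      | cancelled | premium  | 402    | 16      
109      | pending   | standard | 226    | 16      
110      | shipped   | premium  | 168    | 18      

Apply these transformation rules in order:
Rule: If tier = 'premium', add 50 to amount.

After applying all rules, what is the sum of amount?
2547

Step 1: Count records where tier = 'premium': 3
Step 2: Total bonus added: 3 × 50 = 150
Step 3: Original sum of amount: 2397
Step 4: Final sum = 2397 + 150 = 2547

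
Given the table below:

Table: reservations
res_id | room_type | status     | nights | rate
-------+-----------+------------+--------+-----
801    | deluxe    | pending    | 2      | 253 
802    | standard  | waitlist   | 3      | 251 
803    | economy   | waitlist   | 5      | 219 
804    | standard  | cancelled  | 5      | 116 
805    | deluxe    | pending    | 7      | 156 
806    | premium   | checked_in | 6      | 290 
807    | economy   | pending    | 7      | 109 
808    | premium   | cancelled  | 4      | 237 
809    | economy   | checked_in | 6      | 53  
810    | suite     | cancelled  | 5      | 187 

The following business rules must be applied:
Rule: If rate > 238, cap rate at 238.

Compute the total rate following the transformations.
1791

Step 1: 3 records have rate > 238
Step 2: These records originally summed to 794
Step 3: After capping: 3 × 238 = 714
Step 4: Unaffected records sum: 1077
Step 5: Final sum = 714 + 1077 = 1791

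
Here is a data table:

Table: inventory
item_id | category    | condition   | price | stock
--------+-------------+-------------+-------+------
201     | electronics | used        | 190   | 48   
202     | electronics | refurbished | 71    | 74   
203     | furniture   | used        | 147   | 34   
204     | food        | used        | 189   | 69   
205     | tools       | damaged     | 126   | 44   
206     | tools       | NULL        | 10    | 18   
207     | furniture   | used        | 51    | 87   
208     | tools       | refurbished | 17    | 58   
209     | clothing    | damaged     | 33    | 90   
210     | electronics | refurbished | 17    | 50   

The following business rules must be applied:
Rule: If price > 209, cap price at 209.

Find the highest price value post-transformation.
190

Step 1: Original maximum price = 190
Step 2: Check cap of 209 against maximum
Step 3: No records exceed the cap (max 190 <= cap 209), so no capping applies
Step 4: Maximum after transformation = 190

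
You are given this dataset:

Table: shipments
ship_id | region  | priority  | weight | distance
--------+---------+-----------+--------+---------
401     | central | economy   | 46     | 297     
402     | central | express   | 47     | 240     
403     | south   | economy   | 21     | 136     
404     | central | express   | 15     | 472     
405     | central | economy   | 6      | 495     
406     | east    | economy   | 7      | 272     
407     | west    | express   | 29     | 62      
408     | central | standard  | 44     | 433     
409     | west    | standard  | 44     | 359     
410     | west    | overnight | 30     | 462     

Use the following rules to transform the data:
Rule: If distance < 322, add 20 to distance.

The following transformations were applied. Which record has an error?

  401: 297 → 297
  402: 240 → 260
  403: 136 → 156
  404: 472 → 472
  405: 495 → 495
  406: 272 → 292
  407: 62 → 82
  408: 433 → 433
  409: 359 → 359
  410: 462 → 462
Record 401 has an error. The correct transformed value should be 317, not 297.

Step 1: Check each record against the rule
Step 2: Record 401 has distance = 297
Step 3: Since 297 < 322, the bonus should have been applied
Step 4: Correct value = 317, but claimed value = 297
Conclusion: Record 401 has the error.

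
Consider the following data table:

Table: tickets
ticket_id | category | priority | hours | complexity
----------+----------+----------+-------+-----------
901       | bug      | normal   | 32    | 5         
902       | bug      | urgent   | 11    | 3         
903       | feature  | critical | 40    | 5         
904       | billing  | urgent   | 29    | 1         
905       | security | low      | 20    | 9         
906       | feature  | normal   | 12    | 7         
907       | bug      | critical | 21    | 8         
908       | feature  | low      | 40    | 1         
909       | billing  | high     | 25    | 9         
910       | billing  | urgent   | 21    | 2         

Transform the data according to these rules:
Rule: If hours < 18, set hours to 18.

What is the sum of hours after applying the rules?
264

Step 1: 2 records have hours < 18
Step 2: These records originally summed to 23
Step 3: After setting to minimum: 2 × 18 = 36
Step 4: Unaffected records sum: 228
Step 5: Final sum = 36 + 228 = 264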